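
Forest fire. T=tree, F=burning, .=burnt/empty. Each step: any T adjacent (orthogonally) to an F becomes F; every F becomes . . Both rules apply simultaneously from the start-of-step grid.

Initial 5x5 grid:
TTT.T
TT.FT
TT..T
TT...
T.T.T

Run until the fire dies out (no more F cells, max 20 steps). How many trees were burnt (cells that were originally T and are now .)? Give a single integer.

Answer: 3

Derivation:
Step 1: +1 fires, +1 burnt (F count now 1)
Step 2: +2 fires, +1 burnt (F count now 2)
Step 3: +0 fires, +2 burnt (F count now 0)
Fire out after step 3
Initially T: 15, now '.': 13
Total burnt (originally-T cells now '.'): 3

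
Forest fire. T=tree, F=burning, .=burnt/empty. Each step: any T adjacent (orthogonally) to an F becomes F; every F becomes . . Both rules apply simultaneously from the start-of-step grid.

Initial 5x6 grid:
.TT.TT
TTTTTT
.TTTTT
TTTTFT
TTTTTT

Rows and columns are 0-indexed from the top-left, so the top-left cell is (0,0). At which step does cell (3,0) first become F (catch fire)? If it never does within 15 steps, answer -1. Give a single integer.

Step 1: cell (3,0)='T' (+4 fires, +1 burnt)
Step 2: cell (3,0)='T' (+6 fires, +4 burnt)
Step 3: cell (3,0)='T' (+6 fires, +6 burnt)
Step 4: cell (3,0)='F' (+5 fires, +6 burnt)
  -> target ignites at step 4
Step 5: cell (3,0)='.' (+3 fires, +5 burnt)
Step 6: cell (3,0)='.' (+2 fires, +3 burnt)
Step 7: cell (3,0)='.' (+0 fires, +2 burnt)
  fire out at step 7

4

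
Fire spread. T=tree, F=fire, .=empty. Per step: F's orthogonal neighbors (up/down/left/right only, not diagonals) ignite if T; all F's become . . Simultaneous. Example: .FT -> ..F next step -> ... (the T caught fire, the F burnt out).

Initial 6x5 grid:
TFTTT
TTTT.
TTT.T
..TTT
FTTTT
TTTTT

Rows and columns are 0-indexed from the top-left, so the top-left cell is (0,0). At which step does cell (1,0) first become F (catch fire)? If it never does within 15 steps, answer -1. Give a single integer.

Step 1: cell (1,0)='T' (+5 fires, +2 burnt)
Step 2: cell (1,0)='F' (+6 fires, +5 burnt)
  -> target ignites at step 2
Step 3: cell (1,0)='.' (+7 fires, +6 burnt)
Step 4: cell (1,0)='.' (+3 fires, +7 burnt)
Step 5: cell (1,0)='.' (+2 fires, +3 burnt)
Step 6: cell (1,0)='.' (+1 fires, +2 burnt)
Step 7: cell (1,0)='.' (+0 fires, +1 burnt)
  fire out at step 7

2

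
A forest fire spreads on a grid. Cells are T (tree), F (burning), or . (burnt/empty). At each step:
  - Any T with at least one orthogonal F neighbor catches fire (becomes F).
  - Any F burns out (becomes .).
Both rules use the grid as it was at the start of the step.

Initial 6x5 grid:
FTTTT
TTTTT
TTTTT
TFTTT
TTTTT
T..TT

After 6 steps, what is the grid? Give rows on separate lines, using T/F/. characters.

Step 1: 6 trees catch fire, 2 burn out
  .FTTT
  FTTTT
  TFTTT
  F.FTT
  TFTTT
  T..TT
Step 2: 7 trees catch fire, 6 burn out
  ..FTT
  .FTTT
  F.FTT
  ...FT
  F.FTT
  T..TT
Step 3: 6 trees catch fire, 7 burn out
  ...FT
  ..FTT
  ...FT
  ....F
  ...FT
  F..TT
Step 4: 5 trees catch fire, 6 burn out
  ....F
  ...FT
  ....F
  .....
  ....F
  ...FT
Step 5: 2 trees catch fire, 5 burn out
  .....
  ....F
  .....
  .....
  .....
  ....F
Step 6: 0 trees catch fire, 2 burn out
  .....
  .....
  .....
  .....
  .....
  .....

.....
.....
.....
.....
.....
.....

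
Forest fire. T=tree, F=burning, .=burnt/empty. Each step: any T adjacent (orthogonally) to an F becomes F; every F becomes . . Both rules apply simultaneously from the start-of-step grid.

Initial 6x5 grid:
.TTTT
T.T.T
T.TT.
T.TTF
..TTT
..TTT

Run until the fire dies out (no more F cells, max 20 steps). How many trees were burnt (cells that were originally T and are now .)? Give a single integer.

Step 1: +2 fires, +1 burnt (F count now 2)
Step 2: +4 fires, +2 burnt (F count now 4)
Step 3: +3 fires, +4 burnt (F count now 3)
Step 4: +2 fires, +3 burnt (F count now 2)
Step 5: +1 fires, +2 burnt (F count now 1)
Step 6: +2 fires, +1 burnt (F count now 2)
Step 7: +1 fires, +2 burnt (F count now 1)
Step 8: +1 fires, +1 burnt (F count now 1)
Step 9: +0 fires, +1 burnt (F count now 0)
Fire out after step 9
Initially T: 19, now '.': 27
Total burnt (originally-T cells now '.'): 16

Answer: 16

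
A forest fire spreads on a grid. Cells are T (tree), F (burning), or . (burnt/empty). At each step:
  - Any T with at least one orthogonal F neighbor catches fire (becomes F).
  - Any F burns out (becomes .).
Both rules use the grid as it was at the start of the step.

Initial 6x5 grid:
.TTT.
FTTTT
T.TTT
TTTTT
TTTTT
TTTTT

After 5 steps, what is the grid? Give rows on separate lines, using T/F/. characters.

Step 1: 2 trees catch fire, 1 burn out
  .TTT.
  .FTTT
  F.TTT
  TTTTT
  TTTTT
  TTTTT
Step 2: 3 trees catch fire, 2 burn out
  .FTT.
  ..FTT
  ..TTT
  FTTTT
  TTTTT
  TTTTT
Step 3: 5 trees catch fire, 3 burn out
  ..FT.
  ...FT
  ..FTT
  .FTTT
  FTTTT
  TTTTT
Step 4: 6 trees catch fire, 5 burn out
  ...F.
  ....F
  ...FT
  ..FTT
  .FTTT
  FTTTT
Step 5: 4 trees catch fire, 6 burn out
  .....
  .....
  ....F
  ...FT
  ..FTT
  .FTTT

.....
.....
....F
...FT
..FTT
.FTTT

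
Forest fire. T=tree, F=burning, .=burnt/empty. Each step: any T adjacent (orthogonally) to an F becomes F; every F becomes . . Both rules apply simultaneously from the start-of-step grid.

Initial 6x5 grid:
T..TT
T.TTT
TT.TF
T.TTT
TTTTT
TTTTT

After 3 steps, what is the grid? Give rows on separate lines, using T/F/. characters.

Step 1: 3 trees catch fire, 1 burn out
  T..TT
  T.TTF
  TT.F.
  T.TTF
  TTTTT
  TTTTT
Step 2: 4 trees catch fire, 3 burn out
  T..TF
  T.TF.
  TT...
  T.TF.
  TTTTF
  TTTTT
Step 3: 5 trees catch fire, 4 burn out
  T..F.
  T.F..
  TT...
  T.F..
  TTTF.
  TTTTF

T..F.
T.F..
TT...
T.F..
TTTF.
TTTTF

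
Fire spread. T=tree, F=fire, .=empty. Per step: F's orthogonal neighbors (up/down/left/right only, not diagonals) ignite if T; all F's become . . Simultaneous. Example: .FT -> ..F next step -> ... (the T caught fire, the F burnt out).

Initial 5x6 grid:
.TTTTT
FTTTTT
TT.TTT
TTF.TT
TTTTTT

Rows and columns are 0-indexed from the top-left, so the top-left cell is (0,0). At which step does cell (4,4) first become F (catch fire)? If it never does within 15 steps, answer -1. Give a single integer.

Step 1: cell (4,4)='T' (+4 fires, +2 burnt)
Step 2: cell (4,4)='T' (+6 fires, +4 burnt)
Step 3: cell (4,4)='F' (+4 fires, +6 burnt)
  -> target ignites at step 3
Step 4: cell (4,4)='.' (+5 fires, +4 burnt)
Step 5: cell (4,4)='.' (+4 fires, +5 burnt)
Step 6: cell (4,4)='.' (+2 fires, +4 burnt)
Step 7: cell (4,4)='.' (+0 fires, +2 burnt)
  fire out at step 7

3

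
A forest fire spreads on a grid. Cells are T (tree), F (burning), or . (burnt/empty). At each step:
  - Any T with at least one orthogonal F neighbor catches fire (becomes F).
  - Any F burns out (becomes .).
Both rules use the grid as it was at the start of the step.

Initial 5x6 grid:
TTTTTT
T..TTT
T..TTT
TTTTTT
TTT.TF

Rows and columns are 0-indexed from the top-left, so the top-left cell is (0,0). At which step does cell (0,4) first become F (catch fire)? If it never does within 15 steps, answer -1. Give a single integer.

Step 1: cell (0,4)='T' (+2 fires, +1 burnt)
Step 2: cell (0,4)='T' (+2 fires, +2 burnt)
Step 3: cell (0,4)='T' (+3 fires, +2 burnt)
Step 4: cell (0,4)='T' (+4 fires, +3 burnt)
Step 5: cell (0,4)='F' (+4 fires, +4 burnt)
  -> target ignites at step 5
Step 6: cell (0,4)='.' (+3 fires, +4 burnt)
Step 7: cell (0,4)='.' (+3 fires, +3 burnt)
Step 8: cell (0,4)='.' (+2 fires, +3 burnt)
Step 9: cell (0,4)='.' (+1 fires, +2 burnt)
Step 10: cell (0,4)='.' (+0 fires, +1 burnt)
  fire out at step 10

5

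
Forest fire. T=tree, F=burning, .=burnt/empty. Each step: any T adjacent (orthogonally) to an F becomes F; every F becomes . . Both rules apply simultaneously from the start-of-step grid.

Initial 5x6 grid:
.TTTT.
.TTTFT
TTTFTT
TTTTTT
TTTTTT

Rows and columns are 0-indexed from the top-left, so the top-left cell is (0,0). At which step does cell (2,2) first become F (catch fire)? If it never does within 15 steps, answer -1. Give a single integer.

Step 1: cell (2,2)='F' (+6 fires, +2 burnt)
  -> target ignites at step 1
Step 2: cell (2,2)='.' (+7 fires, +6 burnt)
Step 3: cell (2,2)='.' (+7 fires, +7 burnt)
Step 4: cell (2,2)='.' (+4 fires, +7 burnt)
Step 5: cell (2,2)='.' (+1 fires, +4 burnt)
Step 6: cell (2,2)='.' (+0 fires, +1 burnt)
  fire out at step 6

1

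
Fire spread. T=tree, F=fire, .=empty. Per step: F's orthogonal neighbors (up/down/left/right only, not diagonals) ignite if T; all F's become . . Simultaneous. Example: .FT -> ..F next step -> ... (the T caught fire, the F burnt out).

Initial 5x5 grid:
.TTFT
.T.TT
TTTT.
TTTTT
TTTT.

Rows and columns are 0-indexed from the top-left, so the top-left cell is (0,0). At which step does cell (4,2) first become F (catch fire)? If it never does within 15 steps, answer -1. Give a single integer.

Step 1: cell (4,2)='T' (+3 fires, +1 burnt)
Step 2: cell (4,2)='T' (+3 fires, +3 burnt)
Step 3: cell (4,2)='T' (+3 fires, +3 burnt)
Step 4: cell (4,2)='T' (+4 fires, +3 burnt)
Step 5: cell (4,2)='F' (+3 fires, +4 burnt)
  -> target ignites at step 5
Step 6: cell (4,2)='.' (+2 fires, +3 burnt)
Step 7: cell (4,2)='.' (+1 fires, +2 burnt)
Step 8: cell (4,2)='.' (+0 fires, +1 burnt)
  fire out at step 8

5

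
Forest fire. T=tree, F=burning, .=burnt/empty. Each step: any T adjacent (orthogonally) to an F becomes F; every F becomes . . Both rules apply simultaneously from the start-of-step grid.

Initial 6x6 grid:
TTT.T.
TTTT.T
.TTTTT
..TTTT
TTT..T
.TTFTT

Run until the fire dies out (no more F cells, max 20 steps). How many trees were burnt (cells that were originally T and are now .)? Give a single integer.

Step 1: +2 fires, +1 burnt (F count now 2)
Step 2: +3 fires, +2 burnt (F count now 3)
Step 3: +3 fires, +3 burnt (F count now 3)
Step 4: +4 fires, +3 burnt (F count now 4)
Step 5: +5 fires, +4 burnt (F count now 5)
Step 6: +5 fires, +5 burnt (F count now 5)
Step 7: +2 fires, +5 burnt (F count now 2)
Step 8: +1 fires, +2 burnt (F count now 1)
Step 9: +0 fires, +1 burnt (F count now 0)
Fire out after step 9
Initially T: 26, now '.': 35
Total burnt (originally-T cells now '.'): 25

Answer: 25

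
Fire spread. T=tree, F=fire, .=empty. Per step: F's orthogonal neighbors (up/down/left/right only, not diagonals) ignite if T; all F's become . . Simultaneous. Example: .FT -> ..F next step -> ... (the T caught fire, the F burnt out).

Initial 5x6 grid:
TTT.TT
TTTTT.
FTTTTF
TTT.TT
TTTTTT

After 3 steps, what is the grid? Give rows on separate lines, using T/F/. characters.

Step 1: 5 trees catch fire, 2 burn out
  TTT.TT
  FTTTT.
  .FTTF.
  FTT.TF
  TTTTTT
Step 2: 9 trees catch fire, 5 burn out
  FTT.TT
  .FTTF.
  ..FF..
  .FT.F.
  FTTTTF
Step 3: 7 trees catch fire, 9 burn out
  .FT.FT
  ..FF..
  ......
  ..F...
  .FTTF.

.FT.FT
..FF..
......
..F...
.FTTF.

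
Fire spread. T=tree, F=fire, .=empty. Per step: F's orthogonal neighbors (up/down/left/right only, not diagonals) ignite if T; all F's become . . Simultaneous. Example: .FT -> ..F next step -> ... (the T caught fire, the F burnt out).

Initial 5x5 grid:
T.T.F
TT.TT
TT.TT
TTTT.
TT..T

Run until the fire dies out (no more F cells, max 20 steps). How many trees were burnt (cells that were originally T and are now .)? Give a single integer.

Step 1: +1 fires, +1 burnt (F count now 1)
Step 2: +2 fires, +1 burnt (F count now 2)
Step 3: +1 fires, +2 burnt (F count now 1)
Step 4: +1 fires, +1 burnt (F count now 1)
Step 5: +1 fires, +1 burnt (F count now 1)
Step 6: +1 fires, +1 burnt (F count now 1)
Step 7: +3 fires, +1 burnt (F count now 3)
Step 8: +3 fires, +3 burnt (F count now 3)
Step 9: +1 fires, +3 burnt (F count now 1)
Step 10: +1 fires, +1 burnt (F count now 1)
Step 11: +0 fires, +1 burnt (F count now 0)
Fire out after step 11
Initially T: 17, now '.': 23
Total burnt (originally-T cells now '.'): 15

Answer: 15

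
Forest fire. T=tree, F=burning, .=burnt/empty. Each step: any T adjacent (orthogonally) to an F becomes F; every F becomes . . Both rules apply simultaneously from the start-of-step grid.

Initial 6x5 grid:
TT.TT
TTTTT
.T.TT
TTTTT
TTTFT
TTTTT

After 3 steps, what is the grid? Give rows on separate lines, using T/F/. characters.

Step 1: 4 trees catch fire, 1 burn out
  TT.TT
  TTTTT
  .T.TT
  TTTFT
  TTF.F
  TTTFT
Step 2: 6 trees catch fire, 4 burn out
  TT.TT
  TTTTT
  .T.FT
  TTF.F
  TF...
  TTF.F
Step 3: 5 trees catch fire, 6 burn out
  TT.TT
  TTTFT
  .T..F
  TF...
  F....
  TF...

TT.TT
TTTFT
.T..F
TF...
F....
TF...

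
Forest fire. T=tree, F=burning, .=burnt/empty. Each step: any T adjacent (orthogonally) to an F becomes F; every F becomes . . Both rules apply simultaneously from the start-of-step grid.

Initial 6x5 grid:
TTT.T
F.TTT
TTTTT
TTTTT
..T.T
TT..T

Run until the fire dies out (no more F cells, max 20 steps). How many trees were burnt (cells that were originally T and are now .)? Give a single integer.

Answer: 20

Derivation:
Step 1: +2 fires, +1 burnt (F count now 2)
Step 2: +3 fires, +2 burnt (F count now 3)
Step 3: +3 fires, +3 burnt (F count now 3)
Step 4: +3 fires, +3 burnt (F count now 3)
Step 5: +4 fires, +3 burnt (F count now 4)
Step 6: +2 fires, +4 burnt (F count now 2)
Step 7: +2 fires, +2 burnt (F count now 2)
Step 8: +1 fires, +2 burnt (F count now 1)
Step 9: +0 fires, +1 burnt (F count now 0)
Fire out after step 9
Initially T: 22, now '.': 28
Total burnt (originally-T cells now '.'): 20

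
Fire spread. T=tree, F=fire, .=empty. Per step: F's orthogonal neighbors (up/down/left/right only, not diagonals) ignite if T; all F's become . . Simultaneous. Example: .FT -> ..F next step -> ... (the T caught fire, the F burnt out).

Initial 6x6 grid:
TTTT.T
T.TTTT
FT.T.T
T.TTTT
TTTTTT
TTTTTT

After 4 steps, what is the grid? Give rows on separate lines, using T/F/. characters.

Step 1: 3 trees catch fire, 1 burn out
  TTTT.T
  F.TTTT
  .F.T.T
  F.TTTT
  TTTTTT
  TTTTTT
Step 2: 2 trees catch fire, 3 burn out
  FTTT.T
  ..TTTT
  ...T.T
  ..TTTT
  FTTTTT
  TTTTTT
Step 3: 3 trees catch fire, 2 burn out
  .FTT.T
  ..TTTT
  ...T.T
  ..TTTT
  .FTTTT
  FTTTTT
Step 4: 3 trees catch fire, 3 burn out
  ..FT.T
  ..TTTT
  ...T.T
  ..TTTT
  ..FTTT
  .FTTTT

..FT.T
..TTTT
...T.T
..TTTT
..FTTT
.FTTTT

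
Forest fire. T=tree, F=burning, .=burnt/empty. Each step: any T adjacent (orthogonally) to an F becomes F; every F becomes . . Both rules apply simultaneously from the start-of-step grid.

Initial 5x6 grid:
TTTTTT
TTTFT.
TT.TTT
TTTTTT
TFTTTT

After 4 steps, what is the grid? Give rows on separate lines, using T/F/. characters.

Step 1: 7 trees catch fire, 2 burn out
  TTTFTT
  TTF.F.
  TT.FTT
  TFTTTT
  F.FTTT
Step 2: 9 trees catch fire, 7 burn out
  TTF.FT
  TF....
  TF..FT
  F.FFTT
  ...FTT
Step 3: 7 trees catch fire, 9 burn out
  TF...F
  F.....
  F....F
  ....FT
  ....FT
Step 4: 3 trees catch fire, 7 burn out
  F.....
  ......
  ......
  .....F
  .....F

F.....
......
......
.....F
.....F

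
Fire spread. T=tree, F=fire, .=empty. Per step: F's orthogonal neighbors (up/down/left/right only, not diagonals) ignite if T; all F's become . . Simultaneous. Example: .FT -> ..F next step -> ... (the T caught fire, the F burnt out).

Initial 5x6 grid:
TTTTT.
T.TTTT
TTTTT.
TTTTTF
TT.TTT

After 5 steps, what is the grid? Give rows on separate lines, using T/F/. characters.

Step 1: 2 trees catch fire, 1 burn out
  TTTTT.
  T.TTTT
  TTTTT.
  TTTTF.
  TT.TTF
Step 2: 3 trees catch fire, 2 burn out
  TTTTT.
  T.TTTT
  TTTTF.
  TTTF..
  TT.TF.
Step 3: 4 trees catch fire, 3 burn out
  TTTTT.
  T.TTFT
  TTTF..
  TTF...
  TT.F..
Step 4: 5 trees catch fire, 4 burn out
  TTTTF.
  T.TF.F
  TTF...
  TF....
  TT....
Step 5: 5 trees catch fire, 5 burn out
  TTTF..
  T.F...
  TF....
  F.....
  TF....

TTTF..
T.F...
TF....
F.....
TF....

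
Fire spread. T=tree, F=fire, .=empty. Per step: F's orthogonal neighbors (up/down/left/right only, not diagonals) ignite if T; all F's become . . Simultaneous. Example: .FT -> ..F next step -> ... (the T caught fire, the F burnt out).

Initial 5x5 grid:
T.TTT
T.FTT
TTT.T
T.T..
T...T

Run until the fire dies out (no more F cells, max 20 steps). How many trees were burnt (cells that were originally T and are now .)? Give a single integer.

Step 1: +3 fires, +1 burnt (F count now 3)
Step 2: +4 fires, +3 burnt (F count now 4)
Step 3: +3 fires, +4 burnt (F count now 3)
Step 4: +2 fires, +3 burnt (F count now 2)
Step 5: +2 fires, +2 burnt (F count now 2)
Step 6: +0 fires, +2 burnt (F count now 0)
Fire out after step 6
Initially T: 15, now '.': 24
Total burnt (originally-T cells now '.'): 14

Answer: 14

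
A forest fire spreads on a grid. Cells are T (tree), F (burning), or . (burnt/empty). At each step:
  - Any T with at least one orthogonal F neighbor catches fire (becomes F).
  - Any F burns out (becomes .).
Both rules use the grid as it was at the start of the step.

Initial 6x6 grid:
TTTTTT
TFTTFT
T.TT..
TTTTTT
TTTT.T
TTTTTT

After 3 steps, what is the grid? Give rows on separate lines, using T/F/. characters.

Step 1: 6 trees catch fire, 2 burn out
  TFTTFT
  F.FF.F
  T.TT..
  TTTTTT
  TTTT.T
  TTTTTT
Step 2: 7 trees catch fire, 6 burn out
  F.FF.F
  ......
  F.FF..
  TTTTTT
  TTTT.T
  TTTTTT
Step 3: 3 trees catch fire, 7 burn out
  ......
  ......
  ......
  FTFFTT
  TTTT.T
  TTTTTT

......
......
......
FTFFTT
TTTT.T
TTTTTT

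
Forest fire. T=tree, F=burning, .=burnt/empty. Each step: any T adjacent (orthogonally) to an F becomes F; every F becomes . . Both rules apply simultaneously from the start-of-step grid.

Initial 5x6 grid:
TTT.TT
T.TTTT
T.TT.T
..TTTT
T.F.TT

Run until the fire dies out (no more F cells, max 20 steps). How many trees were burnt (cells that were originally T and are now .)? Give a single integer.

Answer: 20

Derivation:
Step 1: +1 fires, +1 burnt (F count now 1)
Step 2: +2 fires, +1 burnt (F count now 2)
Step 3: +3 fires, +2 burnt (F count now 3)
Step 4: +4 fires, +3 burnt (F count now 4)
Step 5: +4 fires, +4 burnt (F count now 4)
Step 6: +3 fires, +4 burnt (F count now 3)
Step 7: +2 fires, +3 burnt (F count now 2)
Step 8: +1 fires, +2 burnt (F count now 1)
Step 9: +0 fires, +1 burnt (F count now 0)
Fire out after step 9
Initially T: 21, now '.': 29
Total burnt (originally-T cells now '.'): 20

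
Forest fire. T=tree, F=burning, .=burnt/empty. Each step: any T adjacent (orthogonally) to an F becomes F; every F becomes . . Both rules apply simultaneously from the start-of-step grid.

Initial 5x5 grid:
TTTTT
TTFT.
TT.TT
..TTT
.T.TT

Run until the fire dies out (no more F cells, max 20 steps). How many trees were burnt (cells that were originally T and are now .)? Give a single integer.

Step 1: +3 fires, +1 burnt (F count now 3)
Step 2: +5 fires, +3 burnt (F count now 5)
Step 3: +5 fires, +5 burnt (F count now 5)
Step 4: +3 fires, +5 burnt (F count now 3)
Step 5: +1 fires, +3 burnt (F count now 1)
Step 6: +0 fires, +1 burnt (F count now 0)
Fire out after step 6
Initially T: 18, now '.': 24
Total burnt (originally-T cells now '.'): 17

Answer: 17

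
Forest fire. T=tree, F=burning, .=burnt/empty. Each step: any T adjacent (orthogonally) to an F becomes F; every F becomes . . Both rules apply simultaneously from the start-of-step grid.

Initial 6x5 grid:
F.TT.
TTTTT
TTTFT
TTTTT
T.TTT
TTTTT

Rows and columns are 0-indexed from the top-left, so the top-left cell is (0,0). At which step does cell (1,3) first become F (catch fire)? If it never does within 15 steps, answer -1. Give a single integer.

Step 1: cell (1,3)='F' (+5 fires, +2 burnt)
  -> target ignites at step 1
Step 2: cell (1,3)='.' (+9 fires, +5 burnt)
Step 3: cell (1,3)='.' (+6 fires, +9 burnt)
Step 4: cell (1,3)='.' (+3 fires, +6 burnt)
Step 5: cell (1,3)='.' (+2 fires, +3 burnt)
Step 6: cell (1,3)='.' (+0 fires, +2 burnt)
  fire out at step 6

1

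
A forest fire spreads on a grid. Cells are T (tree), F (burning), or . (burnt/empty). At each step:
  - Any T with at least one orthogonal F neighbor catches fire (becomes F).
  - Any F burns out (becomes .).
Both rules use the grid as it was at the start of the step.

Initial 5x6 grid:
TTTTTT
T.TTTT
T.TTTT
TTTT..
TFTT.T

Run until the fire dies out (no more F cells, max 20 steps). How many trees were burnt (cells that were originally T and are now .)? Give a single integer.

Answer: 23

Derivation:
Step 1: +3 fires, +1 burnt (F count now 3)
Step 2: +3 fires, +3 burnt (F count now 3)
Step 3: +3 fires, +3 burnt (F count now 3)
Step 4: +3 fires, +3 burnt (F count now 3)
Step 5: +4 fires, +3 burnt (F count now 4)
Step 6: +4 fires, +4 burnt (F count now 4)
Step 7: +2 fires, +4 burnt (F count now 2)
Step 8: +1 fires, +2 burnt (F count now 1)
Step 9: +0 fires, +1 burnt (F count now 0)
Fire out after step 9
Initially T: 24, now '.': 29
Total burnt (originally-T cells now '.'): 23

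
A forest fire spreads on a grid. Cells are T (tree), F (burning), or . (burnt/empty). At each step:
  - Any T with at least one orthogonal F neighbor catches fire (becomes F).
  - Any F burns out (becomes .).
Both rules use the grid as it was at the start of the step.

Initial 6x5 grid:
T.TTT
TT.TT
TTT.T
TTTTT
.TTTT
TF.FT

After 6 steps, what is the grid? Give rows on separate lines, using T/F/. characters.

Step 1: 4 trees catch fire, 2 burn out
  T.TTT
  TT.TT
  TTT.T
  TTTTT
  .FTFT
  F...F
Step 2: 4 trees catch fire, 4 burn out
  T.TTT
  TT.TT
  TTT.T
  TFTFT
  ..F.F
  .....
Step 3: 4 trees catch fire, 4 burn out
  T.TTT
  TT.TT
  TFT.T
  F.F.F
  .....
  .....
Step 4: 4 trees catch fire, 4 burn out
  T.TTT
  TF.TT
  F.F.F
  .....
  .....
  .....
Step 5: 2 trees catch fire, 4 burn out
  T.TTT
  F..TF
  .....
  .....
  .....
  .....
Step 6: 3 trees catch fire, 2 burn out
  F.TTF
  ...F.
  .....
  .....
  .....
  .....

F.TTF
...F.
.....
.....
.....
.....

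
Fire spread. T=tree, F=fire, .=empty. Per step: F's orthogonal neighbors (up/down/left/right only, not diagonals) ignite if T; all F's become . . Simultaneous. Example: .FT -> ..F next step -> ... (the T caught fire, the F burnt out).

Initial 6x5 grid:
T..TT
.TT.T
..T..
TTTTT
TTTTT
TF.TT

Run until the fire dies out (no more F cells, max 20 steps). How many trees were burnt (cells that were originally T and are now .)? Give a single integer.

Answer: 16

Derivation:
Step 1: +2 fires, +1 burnt (F count now 2)
Step 2: +3 fires, +2 burnt (F count now 3)
Step 3: +3 fires, +3 burnt (F count now 3)
Step 4: +4 fires, +3 burnt (F count now 4)
Step 5: +3 fires, +4 burnt (F count now 3)
Step 6: +1 fires, +3 burnt (F count now 1)
Step 7: +0 fires, +1 burnt (F count now 0)
Fire out after step 7
Initially T: 20, now '.': 26
Total burnt (originally-T cells now '.'): 16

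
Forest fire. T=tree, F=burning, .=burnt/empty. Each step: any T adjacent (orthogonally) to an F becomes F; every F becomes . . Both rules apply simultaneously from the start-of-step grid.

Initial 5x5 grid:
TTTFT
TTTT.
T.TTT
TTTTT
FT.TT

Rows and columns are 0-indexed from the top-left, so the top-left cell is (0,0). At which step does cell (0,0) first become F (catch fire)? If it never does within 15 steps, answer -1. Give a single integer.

Step 1: cell (0,0)='T' (+5 fires, +2 burnt)
Step 2: cell (0,0)='T' (+5 fires, +5 burnt)
Step 3: cell (0,0)='F' (+7 fires, +5 burnt)
  -> target ignites at step 3
Step 4: cell (0,0)='.' (+2 fires, +7 burnt)
Step 5: cell (0,0)='.' (+1 fires, +2 burnt)
Step 6: cell (0,0)='.' (+0 fires, +1 burnt)
  fire out at step 6

3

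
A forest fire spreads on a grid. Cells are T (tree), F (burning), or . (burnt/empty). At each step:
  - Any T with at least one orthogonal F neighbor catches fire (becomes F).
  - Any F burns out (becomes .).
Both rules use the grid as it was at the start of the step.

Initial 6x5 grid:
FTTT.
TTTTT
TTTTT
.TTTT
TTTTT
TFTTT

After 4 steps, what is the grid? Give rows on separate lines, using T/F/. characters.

Step 1: 5 trees catch fire, 2 burn out
  .FTT.
  FTTTT
  TTTTT
  .TTTT
  TFTTT
  F.FTT
Step 2: 7 trees catch fire, 5 burn out
  ..FT.
  .FTTT
  FTTTT
  .FTTT
  F.FTT
  ...FT
Step 3: 6 trees catch fire, 7 burn out
  ...F.
  ..FTT
  .FTTT
  ..FTT
  ...FT
  ....F
Step 4: 4 trees catch fire, 6 burn out
  .....
  ...FT
  ..FTT
  ...FT
  ....F
  .....

.....
...FT
..FTT
...FT
....F
.....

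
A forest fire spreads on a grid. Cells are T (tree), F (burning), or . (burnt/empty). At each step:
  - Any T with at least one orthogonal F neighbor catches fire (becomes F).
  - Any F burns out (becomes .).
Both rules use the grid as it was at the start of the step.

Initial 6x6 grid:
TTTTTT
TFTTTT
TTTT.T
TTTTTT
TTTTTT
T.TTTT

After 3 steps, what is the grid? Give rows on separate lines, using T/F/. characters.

Step 1: 4 trees catch fire, 1 burn out
  TFTTTT
  F.FTTT
  TFTT.T
  TTTTTT
  TTTTTT
  T.TTTT
Step 2: 6 trees catch fire, 4 burn out
  F.FTTT
  ...FTT
  F.FT.T
  TFTTTT
  TTTTTT
  T.TTTT
Step 3: 6 trees catch fire, 6 burn out
  ...FTT
  ....FT
  ...F.T
  F.FTTT
  TFTTTT
  T.TTTT

...FTT
....FT
...F.T
F.FTTT
TFTTTT
T.TTTT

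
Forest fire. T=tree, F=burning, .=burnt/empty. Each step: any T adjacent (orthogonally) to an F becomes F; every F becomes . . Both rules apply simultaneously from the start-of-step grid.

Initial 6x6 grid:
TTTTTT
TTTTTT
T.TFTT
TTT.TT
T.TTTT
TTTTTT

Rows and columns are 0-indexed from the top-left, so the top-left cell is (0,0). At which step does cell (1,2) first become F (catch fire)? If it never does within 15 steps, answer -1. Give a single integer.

Step 1: cell (1,2)='T' (+3 fires, +1 burnt)
Step 2: cell (1,2)='F' (+6 fires, +3 burnt)
  -> target ignites at step 2
Step 3: cell (1,2)='.' (+8 fires, +6 burnt)
Step 4: cell (1,2)='.' (+8 fires, +8 burnt)
Step 5: cell (1,2)='.' (+6 fires, +8 burnt)
Step 6: cell (1,2)='.' (+1 fires, +6 burnt)
Step 7: cell (1,2)='.' (+0 fires, +1 burnt)
  fire out at step 7

2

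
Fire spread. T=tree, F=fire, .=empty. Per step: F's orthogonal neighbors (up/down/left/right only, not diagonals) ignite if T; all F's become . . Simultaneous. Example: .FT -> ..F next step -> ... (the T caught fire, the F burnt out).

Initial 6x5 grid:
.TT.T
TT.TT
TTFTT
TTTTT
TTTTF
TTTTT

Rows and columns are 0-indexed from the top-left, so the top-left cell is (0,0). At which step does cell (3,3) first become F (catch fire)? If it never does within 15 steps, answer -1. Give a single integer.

Step 1: cell (3,3)='T' (+6 fires, +2 burnt)
Step 2: cell (3,3)='F' (+8 fires, +6 burnt)
  -> target ignites at step 2
Step 3: cell (3,3)='.' (+6 fires, +8 burnt)
Step 4: cell (3,3)='.' (+4 fires, +6 burnt)
Step 5: cell (3,3)='.' (+1 fires, +4 burnt)
Step 6: cell (3,3)='.' (+0 fires, +1 burnt)
  fire out at step 6

2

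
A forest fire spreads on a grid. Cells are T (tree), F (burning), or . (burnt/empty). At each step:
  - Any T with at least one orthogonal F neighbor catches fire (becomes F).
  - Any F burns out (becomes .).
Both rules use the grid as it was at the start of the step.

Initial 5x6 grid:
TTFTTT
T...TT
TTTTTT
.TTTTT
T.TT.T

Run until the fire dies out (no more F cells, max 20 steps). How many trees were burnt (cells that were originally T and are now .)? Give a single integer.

Step 1: +2 fires, +1 burnt (F count now 2)
Step 2: +2 fires, +2 burnt (F count now 2)
Step 3: +3 fires, +2 burnt (F count now 3)
Step 4: +3 fires, +3 burnt (F count now 3)
Step 5: +4 fires, +3 burnt (F count now 4)
Step 6: +4 fires, +4 burnt (F count now 4)
Step 7: +3 fires, +4 burnt (F count now 3)
Step 8: +1 fires, +3 burnt (F count now 1)
Step 9: +0 fires, +1 burnt (F count now 0)
Fire out after step 9
Initially T: 23, now '.': 29
Total burnt (originally-T cells now '.'): 22

Answer: 22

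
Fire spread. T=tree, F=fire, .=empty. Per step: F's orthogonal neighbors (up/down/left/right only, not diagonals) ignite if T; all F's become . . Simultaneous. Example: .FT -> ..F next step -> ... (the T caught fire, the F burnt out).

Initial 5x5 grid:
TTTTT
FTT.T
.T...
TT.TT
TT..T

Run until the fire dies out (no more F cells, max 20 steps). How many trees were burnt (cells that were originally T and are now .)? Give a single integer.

Step 1: +2 fires, +1 burnt (F count now 2)
Step 2: +3 fires, +2 burnt (F count now 3)
Step 3: +2 fires, +3 burnt (F count now 2)
Step 4: +3 fires, +2 burnt (F count now 3)
Step 5: +2 fires, +3 burnt (F count now 2)
Step 6: +1 fires, +2 burnt (F count now 1)
Step 7: +0 fires, +1 burnt (F count now 0)
Fire out after step 7
Initially T: 16, now '.': 22
Total burnt (originally-T cells now '.'): 13

Answer: 13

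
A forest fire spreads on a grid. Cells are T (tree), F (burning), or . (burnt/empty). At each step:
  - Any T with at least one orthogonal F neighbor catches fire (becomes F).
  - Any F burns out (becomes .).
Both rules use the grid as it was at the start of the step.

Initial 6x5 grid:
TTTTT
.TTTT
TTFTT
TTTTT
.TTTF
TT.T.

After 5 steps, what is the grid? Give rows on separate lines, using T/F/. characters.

Step 1: 6 trees catch fire, 2 burn out
  TTTTT
  .TFTT
  TF.FT
  TTFTF
  .TTF.
  TT.T.
Step 2: 9 trees catch fire, 6 burn out
  TTFTT
  .F.FT
  F...F
  TF.F.
  .TF..
  TT.F.
Step 3: 5 trees catch fire, 9 burn out
  TF.FT
  ....F
  .....
  F....
  .F...
  TT...
Step 4: 3 trees catch fire, 5 burn out
  F...F
  .....
  .....
  .....
  .....
  TF...
Step 5: 1 trees catch fire, 3 burn out
  .....
  .....
  .....
  .....
  .....
  F....

.....
.....
.....
.....
.....
F....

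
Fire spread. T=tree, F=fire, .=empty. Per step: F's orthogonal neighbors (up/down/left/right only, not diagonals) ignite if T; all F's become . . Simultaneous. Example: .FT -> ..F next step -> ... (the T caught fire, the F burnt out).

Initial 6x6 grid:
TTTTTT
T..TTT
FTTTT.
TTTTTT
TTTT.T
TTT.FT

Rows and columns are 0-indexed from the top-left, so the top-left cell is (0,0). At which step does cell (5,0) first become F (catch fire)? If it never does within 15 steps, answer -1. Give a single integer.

Step 1: cell (5,0)='T' (+4 fires, +2 burnt)
Step 2: cell (5,0)='T' (+5 fires, +4 burnt)
Step 3: cell (5,0)='F' (+6 fires, +5 burnt)
  -> target ignites at step 3
Step 4: cell (5,0)='.' (+7 fires, +6 burnt)
Step 5: cell (5,0)='.' (+4 fires, +7 burnt)
Step 6: cell (5,0)='.' (+2 fires, +4 burnt)
Step 7: cell (5,0)='.' (+1 fires, +2 burnt)
Step 8: cell (5,0)='.' (+0 fires, +1 burnt)
  fire out at step 8

3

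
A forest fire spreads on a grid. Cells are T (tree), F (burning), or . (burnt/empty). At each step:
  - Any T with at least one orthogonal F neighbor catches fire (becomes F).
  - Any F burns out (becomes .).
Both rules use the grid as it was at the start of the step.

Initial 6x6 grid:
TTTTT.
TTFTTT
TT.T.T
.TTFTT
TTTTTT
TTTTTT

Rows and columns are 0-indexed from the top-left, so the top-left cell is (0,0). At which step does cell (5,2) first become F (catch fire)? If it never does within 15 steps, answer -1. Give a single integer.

Step 1: cell (5,2)='T' (+7 fires, +2 burnt)
Step 2: cell (5,2)='T' (+10 fires, +7 burnt)
Step 3: cell (5,2)='F' (+9 fires, +10 burnt)
  -> target ignites at step 3
Step 4: cell (5,2)='.' (+3 fires, +9 burnt)
Step 5: cell (5,2)='.' (+1 fires, +3 burnt)
Step 6: cell (5,2)='.' (+0 fires, +1 burnt)
  fire out at step 6

3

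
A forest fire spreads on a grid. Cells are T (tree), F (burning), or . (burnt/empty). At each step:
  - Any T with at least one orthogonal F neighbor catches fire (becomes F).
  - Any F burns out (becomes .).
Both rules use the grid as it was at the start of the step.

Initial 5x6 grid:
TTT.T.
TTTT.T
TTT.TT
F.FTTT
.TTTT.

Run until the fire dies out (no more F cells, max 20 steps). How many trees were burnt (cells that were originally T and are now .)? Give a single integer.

Answer: 20

Derivation:
Step 1: +4 fires, +2 burnt (F count now 4)
Step 2: +6 fires, +4 burnt (F count now 6)
Step 3: +7 fires, +6 burnt (F count now 7)
Step 4: +2 fires, +7 burnt (F count now 2)
Step 5: +1 fires, +2 burnt (F count now 1)
Step 6: +0 fires, +1 burnt (F count now 0)
Fire out after step 6
Initially T: 21, now '.': 29
Total burnt (originally-T cells now '.'): 20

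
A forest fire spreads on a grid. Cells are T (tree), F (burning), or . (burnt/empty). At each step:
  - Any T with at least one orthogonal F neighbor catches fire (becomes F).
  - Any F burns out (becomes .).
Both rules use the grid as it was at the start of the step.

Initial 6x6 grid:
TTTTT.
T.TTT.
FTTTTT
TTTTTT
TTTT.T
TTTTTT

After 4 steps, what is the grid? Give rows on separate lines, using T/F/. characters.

Step 1: 3 trees catch fire, 1 burn out
  TTTTT.
  F.TTT.
  .FTTTT
  FTTTTT
  TTTT.T
  TTTTTT
Step 2: 4 trees catch fire, 3 burn out
  FTTTT.
  ..TTT.
  ..FTTT
  .FTTTT
  FTTT.T
  TTTTTT
Step 3: 6 trees catch fire, 4 burn out
  .FTTT.
  ..FTT.
  ...FTT
  ..FTTT
  .FTT.T
  FTTTTT
Step 4: 6 trees catch fire, 6 burn out
  ..FTT.
  ...FT.
  ....FT
  ...FTT
  ..FT.T
  .FTTTT

..FTT.
...FT.
....FT
...FTT
..FT.T
.FTTTT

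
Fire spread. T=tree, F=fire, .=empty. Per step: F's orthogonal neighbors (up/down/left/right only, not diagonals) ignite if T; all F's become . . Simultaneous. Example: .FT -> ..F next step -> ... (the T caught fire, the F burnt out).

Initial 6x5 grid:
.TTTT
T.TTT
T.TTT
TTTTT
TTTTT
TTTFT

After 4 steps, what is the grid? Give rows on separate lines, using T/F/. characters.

Step 1: 3 trees catch fire, 1 burn out
  .TTTT
  T.TTT
  T.TTT
  TTTTT
  TTTFT
  TTF.F
Step 2: 4 trees catch fire, 3 burn out
  .TTTT
  T.TTT
  T.TTT
  TTTFT
  TTF.F
  TF...
Step 3: 5 trees catch fire, 4 burn out
  .TTTT
  T.TTT
  T.TFT
  TTF.F
  TF...
  F....
Step 4: 5 trees catch fire, 5 burn out
  .TTTT
  T.TFT
  T.F.F
  TF...
  F....
  .....

.TTTT
T.TFT
T.F.F
TF...
F....
.....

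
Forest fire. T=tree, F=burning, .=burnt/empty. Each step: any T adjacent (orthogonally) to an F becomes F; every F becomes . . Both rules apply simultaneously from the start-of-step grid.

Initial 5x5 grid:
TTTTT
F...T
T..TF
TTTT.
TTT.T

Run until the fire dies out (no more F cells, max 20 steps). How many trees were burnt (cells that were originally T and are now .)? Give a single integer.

Answer: 15

Derivation:
Step 1: +4 fires, +2 burnt (F count now 4)
Step 2: +4 fires, +4 burnt (F count now 4)
Step 3: +5 fires, +4 burnt (F count now 5)
Step 4: +2 fires, +5 burnt (F count now 2)
Step 5: +0 fires, +2 burnt (F count now 0)
Fire out after step 5
Initially T: 16, now '.': 24
Total burnt (originally-T cells now '.'): 15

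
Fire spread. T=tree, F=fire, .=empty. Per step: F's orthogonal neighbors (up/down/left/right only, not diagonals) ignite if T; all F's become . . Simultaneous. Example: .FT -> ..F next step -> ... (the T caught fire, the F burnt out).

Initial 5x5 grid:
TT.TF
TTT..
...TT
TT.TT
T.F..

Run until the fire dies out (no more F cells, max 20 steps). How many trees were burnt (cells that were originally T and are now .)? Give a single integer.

Step 1: +1 fires, +2 burnt (F count now 1)
Step 2: +0 fires, +1 burnt (F count now 0)
Fire out after step 2
Initially T: 13, now '.': 13
Total burnt (originally-T cells now '.'): 1

Answer: 1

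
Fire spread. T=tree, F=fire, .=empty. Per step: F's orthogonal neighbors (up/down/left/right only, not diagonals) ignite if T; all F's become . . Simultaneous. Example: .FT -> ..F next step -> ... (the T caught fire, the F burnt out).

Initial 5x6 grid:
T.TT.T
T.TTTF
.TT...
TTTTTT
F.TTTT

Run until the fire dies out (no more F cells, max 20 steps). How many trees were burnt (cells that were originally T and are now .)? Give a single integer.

Step 1: +3 fires, +2 burnt (F count now 3)
Step 2: +2 fires, +3 burnt (F count now 2)
Step 3: +4 fires, +2 burnt (F count now 4)
Step 4: +4 fires, +4 burnt (F count now 4)
Step 5: +2 fires, +4 burnt (F count now 2)
Step 6: +2 fires, +2 burnt (F count now 2)
Step 7: +1 fires, +2 burnt (F count now 1)
Step 8: +0 fires, +1 burnt (F count now 0)
Fire out after step 8
Initially T: 20, now '.': 28
Total burnt (originally-T cells now '.'): 18

Answer: 18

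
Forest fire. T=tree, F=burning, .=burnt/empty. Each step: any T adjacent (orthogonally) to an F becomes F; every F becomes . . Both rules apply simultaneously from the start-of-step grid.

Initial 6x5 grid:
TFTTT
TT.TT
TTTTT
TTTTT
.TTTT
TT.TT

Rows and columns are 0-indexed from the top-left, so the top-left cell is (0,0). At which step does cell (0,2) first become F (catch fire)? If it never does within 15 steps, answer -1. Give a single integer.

Step 1: cell (0,2)='F' (+3 fires, +1 burnt)
  -> target ignites at step 1
Step 2: cell (0,2)='.' (+3 fires, +3 burnt)
Step 3: cell (0,2)='.' (+5 fires, +3 burnt)
Step 4: cell (0,2)='.' (+5 fires, +5 burnt)
Step 5: cell (0,2)='.' (+4 fires, +5 burnt)
Step 6: cell (0,2)='.' (+3 fires, +4 burnt)
Step 7: cell (0,2)='.' (+2 fires, +3 burnt)
Step 8: cell (0,2)='.' (+1 fires, +2 burnt)
Step 9: cell (0,2)='.' (+0 fires, +1 burnt)
  fire out at step 9

1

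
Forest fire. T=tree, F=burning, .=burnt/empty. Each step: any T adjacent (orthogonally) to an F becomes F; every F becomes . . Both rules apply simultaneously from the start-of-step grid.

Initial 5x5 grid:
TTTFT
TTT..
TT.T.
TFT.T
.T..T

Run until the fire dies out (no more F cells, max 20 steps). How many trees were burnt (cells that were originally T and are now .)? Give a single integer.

Step 1: +6 fires, +2 burnt (F count now 6)
Step 2: +4 fires, +6 burnt (F count now 4)
Step 3: +2 fires, +4 burnt (F count now 2)
Step 4: +0 fires, +2 burnt (F count now 0)
Fire out after step 4
Initially T: 15, now '.': 22
Total burnt (originally-T cells now '.'): 12

Answer: 12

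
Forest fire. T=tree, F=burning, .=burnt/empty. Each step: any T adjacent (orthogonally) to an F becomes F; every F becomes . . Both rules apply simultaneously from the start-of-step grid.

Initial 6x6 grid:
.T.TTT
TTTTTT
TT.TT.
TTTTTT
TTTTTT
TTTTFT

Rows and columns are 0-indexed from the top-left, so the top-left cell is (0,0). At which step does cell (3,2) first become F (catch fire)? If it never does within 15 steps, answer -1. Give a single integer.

Step 1: cell (3,2)='T' (+3 fires, +1 burnt)
Step 2: cell (3,2)='T' (+4 fires, +3 burnt)
Step 3: cell (3,2)='T' (+5 fires, +4 burnt)
Step 4: cell (3,2)='F' (+5 fires, +5 burnt)
  -> target ignites at step 4
Step 5: cell (3,2)='.' (+5 fires, +5 burnt)
Step 6: cell (3,2)='.' (+5 fires, +5 burnt)
Step 7: cell (3,2)='.' (+2 fires, +5 burnt)
Step 8: cell (3,2)='.' (+2 fires, +2 burnt)
Step 9: cell (3,2)='.' (+0 fires, +2 burnt)
  fire out at step 9

4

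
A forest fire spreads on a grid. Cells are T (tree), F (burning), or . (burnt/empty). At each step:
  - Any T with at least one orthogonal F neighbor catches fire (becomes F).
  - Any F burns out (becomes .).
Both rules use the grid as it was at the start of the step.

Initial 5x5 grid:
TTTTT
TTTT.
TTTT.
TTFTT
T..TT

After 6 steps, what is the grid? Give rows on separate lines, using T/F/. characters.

Step 1: 3 trees catch fire, 1 burn out
  TTTTT
  TTTT.
  TTFT.
  TF.FT
  T..TT
Step 2: 6 trees catch fire, 3 burn out
  TTTTT
  TTFT.
  TF.F.
  F...F
  T..FT
Step 3: 6 trees catch fire, 6 burn out
  TTFTT
  TF.F.
  F....
  .....
  F...F
Step 4: 3 trees catch fire, 6 burn out
  TF.FT
  F....
  .....
  .....
  .....
Step 5: 2 trees catch fire, 3 burn out
  F...F
  .....
  .....
  .....
  .....
Step 6: 0 trees catch fire, 2 burn out
  .....
  .....
  .....
  .....
  .....

.....
.....
.....
.....
.....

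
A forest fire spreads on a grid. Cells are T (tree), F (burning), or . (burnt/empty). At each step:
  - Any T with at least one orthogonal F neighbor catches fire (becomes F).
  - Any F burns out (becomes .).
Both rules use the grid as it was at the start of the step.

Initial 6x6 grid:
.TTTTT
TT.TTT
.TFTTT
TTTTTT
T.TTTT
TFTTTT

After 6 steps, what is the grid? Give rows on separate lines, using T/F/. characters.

Step 1: 5 trees catch fire, 2 burn out
  .TTTTT
  TT.TTT
  .F.FTT
  TTFTTT
  T.TTTT
  F.FTTT
Step 2: 8 trees catch fire, 5 burn out
  .TTTTT
  TF.FTT
  ....FT
  TF.FTT
  F.FTTT
  ...FTT
Step 3: 9 trees catch fire, 8 burn out
  .FTFTT
  F...FT
  .....F
  F...FT
  ...FTT
  ....FT
Step 4: 6 trees catch fire, 9 burn out
  ..F.FT
  .....F
  ......
  .....F
  ....FT
  .....F
Step 5: 2 trees catch fire, 6 burn out
  .....F
  ......
  ......
  ......
  .....F
  ......
Step 6: 0 trees catch fire, 2 burn out
  ......
  ......
  ......
  ......
  ......
  ......

......
......
......
......
......
......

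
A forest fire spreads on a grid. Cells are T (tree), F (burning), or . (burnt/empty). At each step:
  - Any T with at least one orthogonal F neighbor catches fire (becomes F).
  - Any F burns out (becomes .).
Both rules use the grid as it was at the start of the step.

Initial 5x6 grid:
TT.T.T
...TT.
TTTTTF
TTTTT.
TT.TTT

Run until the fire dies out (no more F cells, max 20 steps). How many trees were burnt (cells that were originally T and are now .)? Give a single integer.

Answer: 18

Derivation:
Step 1: +1 fires, +1 burnt (F count now 1)
Step 2: +3 fires, +1 burnt (F count now 3)
Step 3: +4 fires, +3 burnt (F count now 4)
Step 4: +5 fires, +4 burnt (F count now 5)
Step 5: +2 fires, +5 burnt (F count now 2)
Step 6: +2 fires, +2 burnt (F count now 2)
Step 7: +1 fires, +2 burnt (F count now 1)
Step 8: +0 fires, +1 burnt (F count now 0)
Fire out after step 8
Initially T: 21, now '.': 27
Total burnt (originally-T cells now '.'): 18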